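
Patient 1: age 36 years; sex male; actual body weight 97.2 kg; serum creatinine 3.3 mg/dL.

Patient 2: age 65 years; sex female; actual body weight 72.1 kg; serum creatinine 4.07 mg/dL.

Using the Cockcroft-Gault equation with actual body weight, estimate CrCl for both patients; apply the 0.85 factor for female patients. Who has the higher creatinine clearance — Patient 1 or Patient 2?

Patient 1

Patient 1: CrCl = (140 − 36) × 97.2 / (72 × 3.3) = 10108.8 / 237.60 ≈ 42.5 mL/min
Patient 2: CrCl = (140 − 65) × 72.1 / (72 × 4.07) × 0.85 = 5407.5 / 293.04 × 0.85 ≈ 15.7 mL/min
42.5 vs 15.7 mL/min → Patient 1 is higher.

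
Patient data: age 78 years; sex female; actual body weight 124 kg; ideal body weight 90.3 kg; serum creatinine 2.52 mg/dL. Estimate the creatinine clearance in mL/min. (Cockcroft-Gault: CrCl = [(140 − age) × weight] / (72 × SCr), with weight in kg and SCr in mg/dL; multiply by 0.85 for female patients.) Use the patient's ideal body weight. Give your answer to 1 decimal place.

CrCl = (140 − 78) × 90.3 / (72 × 2.52) × 0.85 = 5598.6 / 181.44 × 0.85 ≈ 26.2 mL/min

26.2 mL/min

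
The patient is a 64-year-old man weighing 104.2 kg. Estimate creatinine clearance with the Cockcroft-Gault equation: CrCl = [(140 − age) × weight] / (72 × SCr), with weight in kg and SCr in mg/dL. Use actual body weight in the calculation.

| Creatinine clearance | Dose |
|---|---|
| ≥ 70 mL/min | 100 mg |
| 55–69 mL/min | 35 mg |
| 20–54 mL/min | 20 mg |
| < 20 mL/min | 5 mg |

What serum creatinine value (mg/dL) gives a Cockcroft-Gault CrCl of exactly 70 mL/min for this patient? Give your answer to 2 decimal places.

1.57 mg/dL

Standard dose requires CrCl ≥ 70 mL/min.
Set (140 − 64) × 104.2 / (72 × SCr) = 70
SCr = (140 − 64) × 104.2 / (72 × 70) = 1.571 mg/dL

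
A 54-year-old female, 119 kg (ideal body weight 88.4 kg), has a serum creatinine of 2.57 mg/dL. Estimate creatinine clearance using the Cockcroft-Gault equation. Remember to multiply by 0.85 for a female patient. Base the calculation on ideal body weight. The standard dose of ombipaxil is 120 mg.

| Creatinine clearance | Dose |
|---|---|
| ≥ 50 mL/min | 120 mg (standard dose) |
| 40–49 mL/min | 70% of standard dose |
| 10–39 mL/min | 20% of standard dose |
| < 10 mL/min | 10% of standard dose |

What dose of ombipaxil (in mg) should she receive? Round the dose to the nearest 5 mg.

25 mg

CrCl = (140 − 54) × 88.4 / (72 × 2.57) × 0.85 = 7602.4 / 185.04 × 0.85 ≈ 34.9 mL/min
CrCl ≈ 35 mL/min → bracket 10–39 mL/min.
20% of 120 mg = 24 mg → 25 mg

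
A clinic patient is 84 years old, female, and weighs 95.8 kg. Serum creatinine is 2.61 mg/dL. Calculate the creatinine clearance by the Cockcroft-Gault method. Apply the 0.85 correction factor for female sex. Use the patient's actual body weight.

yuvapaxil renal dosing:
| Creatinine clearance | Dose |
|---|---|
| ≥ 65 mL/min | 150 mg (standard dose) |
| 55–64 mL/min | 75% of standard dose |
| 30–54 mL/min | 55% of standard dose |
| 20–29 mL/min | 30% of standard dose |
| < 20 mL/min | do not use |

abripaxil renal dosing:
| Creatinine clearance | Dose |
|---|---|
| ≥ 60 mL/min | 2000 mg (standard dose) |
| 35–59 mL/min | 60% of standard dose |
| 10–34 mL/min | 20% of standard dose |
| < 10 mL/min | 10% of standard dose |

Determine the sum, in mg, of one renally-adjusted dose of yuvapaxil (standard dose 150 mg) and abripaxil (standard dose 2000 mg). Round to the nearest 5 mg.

CrCl = (140 − 84) × 95.8 / (72 × 2.61) × 0.85 = 5364.8 / 187.92 × 0.85 ≈ 24.3 mL/min
CrCl ≈ 24 mL/min.
yuvapaxil: 20–29 mL/min → 30% of 150 mg = 45 mg.
abripaxil: 10–34 mL/min → 20% of 2000 mg = 400 mg.
Total = 45 + 400 = 445 mg.

445 mg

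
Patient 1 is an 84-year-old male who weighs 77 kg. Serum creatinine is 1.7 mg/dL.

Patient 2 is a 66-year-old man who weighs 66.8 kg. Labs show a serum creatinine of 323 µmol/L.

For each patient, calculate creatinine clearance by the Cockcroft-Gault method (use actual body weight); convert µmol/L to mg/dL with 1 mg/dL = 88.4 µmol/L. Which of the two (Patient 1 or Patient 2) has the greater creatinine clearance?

Patient 1

Patient 1: CrCl = (140 − 84) × 77 / (72 × 1.7) = 4312.0 / 122.40 ≈ 35.2 mL/min
Patient 2: SCr = 323 / 88.4 = 3.654 mg/dL
Patient 2: CrCl = (140 − 66) × 66.8 / (72 × 3.654) = 4943.2 / 263.09 ≈ 18.8 mL/min
35.2 vs 18.8 mL/min → Patient 1 is higher.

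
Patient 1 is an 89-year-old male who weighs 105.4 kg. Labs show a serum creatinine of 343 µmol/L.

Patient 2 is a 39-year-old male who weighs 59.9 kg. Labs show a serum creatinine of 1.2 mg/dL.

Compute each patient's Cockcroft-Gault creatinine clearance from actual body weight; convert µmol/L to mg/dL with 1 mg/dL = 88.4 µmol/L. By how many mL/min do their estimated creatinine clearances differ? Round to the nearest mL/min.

51 mL/min

Patient 1: SCr = 343 / 88.4 = 3.88 mg/dL
Patient 1: CrCl = (140 − 89) × 105.4 / (72 × 3.88) = 5375.4 / 279.36 ≈ 19.2 mL/min
Patient 2: CrCl = (140 − 39) × 59.9 / (72 × 1.2) = 6049.9 / 86.40 ≈ 70.0 mL/min
|19.2 − 70.0| = 50.8 mL/min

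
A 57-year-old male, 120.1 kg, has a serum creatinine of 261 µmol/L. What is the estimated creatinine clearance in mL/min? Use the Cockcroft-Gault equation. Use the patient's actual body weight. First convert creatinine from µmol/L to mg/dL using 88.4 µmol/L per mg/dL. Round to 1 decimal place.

SCr = 261 / 88.4 = 2.952 mg/dL
CrCl = (140 − 57) × 120.1 / (72 × 2.952) = 9968.3 / 212.54 ≈ 46.9 mL/min

46.9 mL/min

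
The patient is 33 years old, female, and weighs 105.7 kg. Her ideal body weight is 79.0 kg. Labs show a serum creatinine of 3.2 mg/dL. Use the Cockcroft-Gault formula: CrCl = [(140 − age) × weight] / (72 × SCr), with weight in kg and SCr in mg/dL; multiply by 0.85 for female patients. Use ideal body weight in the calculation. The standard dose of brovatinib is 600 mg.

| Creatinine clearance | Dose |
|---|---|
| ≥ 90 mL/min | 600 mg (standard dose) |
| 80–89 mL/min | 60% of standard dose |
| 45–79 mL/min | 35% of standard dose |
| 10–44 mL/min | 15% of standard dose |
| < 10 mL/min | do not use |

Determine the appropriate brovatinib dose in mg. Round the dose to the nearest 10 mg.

90 mg

CrCl = (140 − 33) × 79 / (72 × 3.2) × 0.85 = 8453.0 / 230.40 × 0.85 ≈ 31.2 mL/min
CrCl ≈ 31 mL/min → bracket 10–44 mL/min.
15% of 600 mg = 90 mg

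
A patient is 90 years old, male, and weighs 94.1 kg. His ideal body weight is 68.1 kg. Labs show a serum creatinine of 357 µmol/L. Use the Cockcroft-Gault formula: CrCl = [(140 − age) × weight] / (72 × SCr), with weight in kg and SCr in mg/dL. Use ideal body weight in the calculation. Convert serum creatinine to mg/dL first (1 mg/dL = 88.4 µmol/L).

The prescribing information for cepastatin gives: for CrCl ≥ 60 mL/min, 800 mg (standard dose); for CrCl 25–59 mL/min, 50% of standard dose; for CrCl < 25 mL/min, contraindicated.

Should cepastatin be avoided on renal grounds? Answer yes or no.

yes

SCr = 357 / 88.4 = 4.038 mg/dL
CrCl = (140 − 90) × 68.1 / (72 × 4.038) = 3405.0 / 290.74 ≈ 11.7 mL/min
CrCl ≈ 12 mL/min, which is < 25 mL/min.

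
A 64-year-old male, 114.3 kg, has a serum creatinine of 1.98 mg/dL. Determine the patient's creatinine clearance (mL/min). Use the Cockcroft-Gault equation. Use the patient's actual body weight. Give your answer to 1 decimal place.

60.9 mL/min

CrCl = (140 − 64) × 114.3 / (72 × 1.98) = 8686.8 / 142.56 ≈ 60.9 mL/min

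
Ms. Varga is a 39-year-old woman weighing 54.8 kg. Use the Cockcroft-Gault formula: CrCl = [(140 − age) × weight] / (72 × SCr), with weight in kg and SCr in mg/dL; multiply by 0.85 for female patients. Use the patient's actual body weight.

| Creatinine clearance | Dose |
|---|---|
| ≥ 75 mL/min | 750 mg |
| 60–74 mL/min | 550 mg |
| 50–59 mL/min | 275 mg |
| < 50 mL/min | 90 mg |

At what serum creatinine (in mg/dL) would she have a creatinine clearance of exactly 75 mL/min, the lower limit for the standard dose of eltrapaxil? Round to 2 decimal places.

Standard dose requires CrCl ≥ 75 mL/min.
Set (140 − 39) × 54.8 × 0.85 / (72 × SCr) = 75
SCr = (140 − 39) × 54.8 × 0.85 / (72 × 75) = 0.871 mg/dL

0.87 mg/dL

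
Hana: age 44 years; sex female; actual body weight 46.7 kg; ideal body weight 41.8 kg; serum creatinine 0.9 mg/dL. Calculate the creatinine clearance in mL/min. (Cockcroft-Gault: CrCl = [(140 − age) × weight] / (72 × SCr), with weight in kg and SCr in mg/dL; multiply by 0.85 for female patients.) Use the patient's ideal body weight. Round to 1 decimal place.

CrCl = (140 − 44) × 41.8 / (72 × 0.9) × 0.85 = 4012.8 / 64.80 × 0.85 ≈ 52.6 mL/min

52.6 mL/min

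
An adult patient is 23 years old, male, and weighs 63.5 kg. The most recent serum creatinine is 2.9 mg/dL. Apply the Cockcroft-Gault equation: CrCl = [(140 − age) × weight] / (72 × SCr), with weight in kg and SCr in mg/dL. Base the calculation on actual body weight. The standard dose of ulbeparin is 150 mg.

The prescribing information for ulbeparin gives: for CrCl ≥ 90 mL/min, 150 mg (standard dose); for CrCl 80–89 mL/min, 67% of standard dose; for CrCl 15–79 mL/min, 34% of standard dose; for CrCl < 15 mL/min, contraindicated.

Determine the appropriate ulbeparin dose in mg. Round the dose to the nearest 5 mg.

CrCl = (140 − 23) × 63.5 / (72 × 2.9) = 7429.5 / 208.80 ≈ 35.6 mL/min
CrCl ≈ 36 mL/min → bracket 15–79 mL/min.
34% of 150 mg = 51 mg → 50 mg

50 mg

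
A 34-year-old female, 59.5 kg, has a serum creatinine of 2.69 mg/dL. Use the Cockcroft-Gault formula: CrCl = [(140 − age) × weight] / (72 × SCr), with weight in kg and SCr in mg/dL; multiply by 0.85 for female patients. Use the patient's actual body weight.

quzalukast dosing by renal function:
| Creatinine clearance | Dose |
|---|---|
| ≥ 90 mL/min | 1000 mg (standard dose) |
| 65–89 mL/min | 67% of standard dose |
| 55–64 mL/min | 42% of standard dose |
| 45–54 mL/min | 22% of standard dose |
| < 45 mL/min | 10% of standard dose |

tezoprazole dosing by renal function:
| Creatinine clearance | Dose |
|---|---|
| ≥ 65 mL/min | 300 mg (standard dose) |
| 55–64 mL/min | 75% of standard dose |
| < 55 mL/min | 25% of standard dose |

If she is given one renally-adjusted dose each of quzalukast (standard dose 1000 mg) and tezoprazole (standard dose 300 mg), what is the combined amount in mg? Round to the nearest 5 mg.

CrCl = (140 − 34) × 59.5 / (72 × 2.69) × 0.85 = 6307.0 / 193.68 × 0.85 ≈ 27.7 mL/min
CrCl ≈ 28 mL/min.
quzalukast: < 45 mL/min → 10% of 1000 mg = 100 mg.
tezoprazole: < 55 mL/min → 25% of 300 mg = 75 mg.
Total = 100 + 75 = 175 mg.

175 mg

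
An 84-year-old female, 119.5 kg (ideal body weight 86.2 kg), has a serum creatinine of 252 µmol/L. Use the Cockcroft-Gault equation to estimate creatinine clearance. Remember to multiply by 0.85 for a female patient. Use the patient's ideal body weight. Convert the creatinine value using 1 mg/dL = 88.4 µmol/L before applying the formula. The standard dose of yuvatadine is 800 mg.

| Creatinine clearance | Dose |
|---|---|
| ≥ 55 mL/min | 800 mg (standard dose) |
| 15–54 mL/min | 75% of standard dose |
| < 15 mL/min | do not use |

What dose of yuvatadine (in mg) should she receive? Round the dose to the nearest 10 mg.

SCr = 252 / 88.4 = 2.851 mg/dL
CrCl = (140 − 84) × 86.2 / (72 × 2.851) × 0.85 = 4827.2 / 205.27 × 0.85 ≈ 20.0 mL/min
CrCl ≈ 20 mL/min → bracket 15–54 mL/min.
75% of 800 mg = 600 mg

600 mg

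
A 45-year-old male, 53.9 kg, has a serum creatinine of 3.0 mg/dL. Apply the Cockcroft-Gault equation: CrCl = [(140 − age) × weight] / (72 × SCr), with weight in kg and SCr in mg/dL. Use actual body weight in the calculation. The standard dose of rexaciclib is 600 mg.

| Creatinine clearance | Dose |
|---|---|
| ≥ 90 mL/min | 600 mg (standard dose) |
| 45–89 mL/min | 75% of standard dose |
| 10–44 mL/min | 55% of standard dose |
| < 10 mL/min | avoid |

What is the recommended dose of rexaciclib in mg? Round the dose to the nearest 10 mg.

330 mg

CrCl = (140 − 45) × 53.9 / (72 × 3) = 5120.5 / 216.00 ≈ 23.7 mL/min
CrCl ≈ 24 mL/min → bracket 10–44 mL/min.
55% of 600 mg = 330 mg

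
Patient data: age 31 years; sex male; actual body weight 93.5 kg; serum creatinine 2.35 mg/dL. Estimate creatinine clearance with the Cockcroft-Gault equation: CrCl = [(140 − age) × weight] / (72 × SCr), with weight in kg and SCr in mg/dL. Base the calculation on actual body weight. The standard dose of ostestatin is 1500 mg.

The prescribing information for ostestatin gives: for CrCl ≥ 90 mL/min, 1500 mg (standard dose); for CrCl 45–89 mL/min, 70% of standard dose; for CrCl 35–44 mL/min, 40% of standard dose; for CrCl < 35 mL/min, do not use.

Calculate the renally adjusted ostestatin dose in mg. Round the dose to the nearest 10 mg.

1050 mg

CrCl = (140 − 31) × 93.5 / (72 × 2.35) = 10191.5 / 169.20 ≈ 60.2 mL/min
CrCl ≈ 60 mL/min → bracket 45–89 mL/min.
70% of 1500 mg = 1050 mg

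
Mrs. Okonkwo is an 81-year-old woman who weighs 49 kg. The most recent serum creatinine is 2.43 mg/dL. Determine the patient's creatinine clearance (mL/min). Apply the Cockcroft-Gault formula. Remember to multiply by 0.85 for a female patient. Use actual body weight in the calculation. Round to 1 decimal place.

CrCl = (140 − 81) × 49 / (72 × 2.43) × 0.85 = 2891.0 / 174.96 × 0.85 ≈ 14.0 mL/min

14.0 mL/min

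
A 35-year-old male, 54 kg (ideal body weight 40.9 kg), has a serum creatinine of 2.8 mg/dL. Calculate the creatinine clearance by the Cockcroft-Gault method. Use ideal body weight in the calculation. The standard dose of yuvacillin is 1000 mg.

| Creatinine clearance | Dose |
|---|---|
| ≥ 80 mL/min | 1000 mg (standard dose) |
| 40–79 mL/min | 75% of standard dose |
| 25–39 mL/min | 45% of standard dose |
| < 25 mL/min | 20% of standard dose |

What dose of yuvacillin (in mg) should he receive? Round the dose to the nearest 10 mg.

CrCl = (140 − 35) × 40.9 / (72 × 2.8) = 4294.5 / 201.60 ≈ 21.3 mL/min
CrCl ≈ 21 mL/min → bracket < 25 mL/min.
20% of 1000 mg = 200 mg

200 mg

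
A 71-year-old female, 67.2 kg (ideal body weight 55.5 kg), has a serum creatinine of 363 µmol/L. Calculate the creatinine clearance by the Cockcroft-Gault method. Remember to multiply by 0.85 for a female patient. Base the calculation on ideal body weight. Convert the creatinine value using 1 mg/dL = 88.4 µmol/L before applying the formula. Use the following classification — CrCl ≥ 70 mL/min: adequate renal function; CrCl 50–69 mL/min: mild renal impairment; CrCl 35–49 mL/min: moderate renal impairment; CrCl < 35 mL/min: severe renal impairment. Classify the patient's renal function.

SCr = 363 / 88.4 = 4.106 mg/dL
CrCl = (140 − 71) × 55.5 / (72 × 4.106) × 0.85 = 3829.5 / 295.63 × 0.85 ≈ 11.0 mL/min
11 mL/min falls in the 'severe renal impairment' range.

severe renal impairment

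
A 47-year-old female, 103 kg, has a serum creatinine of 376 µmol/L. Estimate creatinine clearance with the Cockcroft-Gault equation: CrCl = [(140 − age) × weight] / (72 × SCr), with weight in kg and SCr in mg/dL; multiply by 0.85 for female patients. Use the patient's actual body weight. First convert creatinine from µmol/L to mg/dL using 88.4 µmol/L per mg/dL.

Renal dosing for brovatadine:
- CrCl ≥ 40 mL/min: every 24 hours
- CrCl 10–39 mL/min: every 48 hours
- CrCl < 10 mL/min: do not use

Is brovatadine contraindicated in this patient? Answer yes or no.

SCr = 376 / 88.4 = 4.253 mg/dL
CrCl = (140 − 47) × 103 / (72 × 4.253) × 0.85 = 9579.0 / 306.22 × 0.85 ≈ 26.6 mL/min
CrCl ≈ 27 mL/min, which is ≥ 10 mL/min.

no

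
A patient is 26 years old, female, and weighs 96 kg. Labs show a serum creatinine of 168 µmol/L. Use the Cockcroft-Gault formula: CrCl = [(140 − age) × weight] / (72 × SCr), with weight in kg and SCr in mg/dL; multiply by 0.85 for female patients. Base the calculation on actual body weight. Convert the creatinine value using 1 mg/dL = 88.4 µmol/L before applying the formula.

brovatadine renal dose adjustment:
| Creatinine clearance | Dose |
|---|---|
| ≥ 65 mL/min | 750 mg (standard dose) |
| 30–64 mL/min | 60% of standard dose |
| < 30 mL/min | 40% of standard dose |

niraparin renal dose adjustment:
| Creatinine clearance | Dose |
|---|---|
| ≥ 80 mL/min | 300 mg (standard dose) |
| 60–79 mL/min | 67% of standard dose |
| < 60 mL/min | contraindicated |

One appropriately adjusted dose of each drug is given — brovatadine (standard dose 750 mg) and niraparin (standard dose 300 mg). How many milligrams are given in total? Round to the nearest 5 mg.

950 mg

SCr = 168 / 88.4 = 1.9 mg/dL
CrCl = (140 − 26) × 96 / (72 × 1.9) × 0.85 = 10944.0 / 136.80 × 0.85 ≈ 68.0 mL/min
CrCl ≈ 68 mL/min.
brovatadine: ≥ 65 mL/min → 100% of 750 mg = 750 mg.
niraparin: 60–79 mL/min → 67% of 300 mg = 201 mg.
Total = 750 + 201 = 951 mg.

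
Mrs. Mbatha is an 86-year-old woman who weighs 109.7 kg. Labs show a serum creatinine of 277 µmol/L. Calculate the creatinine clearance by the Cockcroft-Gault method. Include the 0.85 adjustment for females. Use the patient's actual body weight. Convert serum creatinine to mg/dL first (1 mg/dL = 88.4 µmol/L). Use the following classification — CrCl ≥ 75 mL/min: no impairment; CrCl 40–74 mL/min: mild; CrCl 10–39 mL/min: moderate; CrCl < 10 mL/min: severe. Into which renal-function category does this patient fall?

SCr = 277 / 88.4 = 3.133 mg/dL
CrCl = (140 − 86) × 109.7 / (72 × 3.133) × 0.85 = 5923.8 / 225.58 × 0.85 ≈ 22.3 mL/min
22 mL/min falls in the 'moderate' range.

moderate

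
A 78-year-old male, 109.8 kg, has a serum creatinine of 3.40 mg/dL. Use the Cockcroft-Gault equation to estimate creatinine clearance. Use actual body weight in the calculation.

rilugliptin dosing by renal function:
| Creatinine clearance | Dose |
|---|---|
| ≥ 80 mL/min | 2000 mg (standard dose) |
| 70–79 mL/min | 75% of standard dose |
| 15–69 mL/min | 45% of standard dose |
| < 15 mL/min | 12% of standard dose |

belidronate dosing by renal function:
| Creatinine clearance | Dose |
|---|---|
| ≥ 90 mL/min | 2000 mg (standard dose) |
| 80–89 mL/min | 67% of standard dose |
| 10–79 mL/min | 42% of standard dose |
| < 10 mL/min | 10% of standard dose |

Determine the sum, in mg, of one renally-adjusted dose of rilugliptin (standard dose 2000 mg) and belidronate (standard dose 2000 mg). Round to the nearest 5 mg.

1740 mg

CrCl = (140 − 78) × 109.8 / (72 × 3.4) = 6807.6 / 244.80 ≈ 27.8 mL/min
CrCl ≈ 28 mL/min.
rilugliptin: 15–69 mL/min → 45% of 2000 mg = 900 mg.
belidronate: 10–79 mL/min → 42% of 2000 mg = 840 mg.
Total = 900 + 840 = 1740 mg.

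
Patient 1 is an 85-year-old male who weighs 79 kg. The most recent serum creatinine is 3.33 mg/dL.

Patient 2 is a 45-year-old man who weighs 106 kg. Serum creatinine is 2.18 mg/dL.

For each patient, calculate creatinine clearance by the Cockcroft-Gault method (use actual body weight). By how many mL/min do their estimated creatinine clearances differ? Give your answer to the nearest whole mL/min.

Patient 1: CrCl = (140 − 85) × 79 / (72 × 3.33) = 4345.0 / 239.76 ≈ 18.1 mL/min
Patient 2: CrCl = (140 − 45) × 106 / (72 × 2.18) = 10070.0 / 156.96 ≈ 64.2 mL/min
|18.1 − 64.2| = 46.1 mL/min

46 mL/min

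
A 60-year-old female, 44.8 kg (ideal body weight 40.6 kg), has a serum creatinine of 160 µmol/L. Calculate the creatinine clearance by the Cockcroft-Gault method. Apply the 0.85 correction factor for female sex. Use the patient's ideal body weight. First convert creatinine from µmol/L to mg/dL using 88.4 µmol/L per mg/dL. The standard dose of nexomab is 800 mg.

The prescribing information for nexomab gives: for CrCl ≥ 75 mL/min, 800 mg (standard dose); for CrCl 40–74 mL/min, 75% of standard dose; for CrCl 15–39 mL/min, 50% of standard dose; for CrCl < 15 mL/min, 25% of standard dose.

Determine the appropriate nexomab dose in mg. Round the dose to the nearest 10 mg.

400 mg

SCr = 160 / 88.4 = 1.81 mg/dL
CrCl = (140 − 60) × 40.6 / (72 × 1.81) × 0.85 = 3248.0 / 130.32 × 0.85 ≈ 21.2 mL/min
CrCl ≈ 21 mL/min → bracket 15–39 mL/min.
50% of 800 mg = 400 mg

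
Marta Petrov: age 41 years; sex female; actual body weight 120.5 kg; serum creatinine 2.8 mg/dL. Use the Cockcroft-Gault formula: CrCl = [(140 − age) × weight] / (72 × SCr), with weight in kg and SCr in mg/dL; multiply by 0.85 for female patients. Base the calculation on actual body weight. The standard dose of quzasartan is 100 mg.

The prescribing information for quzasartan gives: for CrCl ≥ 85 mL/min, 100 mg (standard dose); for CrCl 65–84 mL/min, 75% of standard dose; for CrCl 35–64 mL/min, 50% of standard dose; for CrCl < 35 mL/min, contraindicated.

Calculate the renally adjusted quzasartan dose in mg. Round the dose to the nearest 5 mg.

CrCl = (140 − 41) × 120.5 / (72 × 2.8) × 0.85 = 11929.5 / 201.60 × 0.85 ≈ 50.3 mL/min
CrCl ≈ 50 mL/min → bracket 35–64 mL/min.
50% of 100 mg = 50 mg

50 mg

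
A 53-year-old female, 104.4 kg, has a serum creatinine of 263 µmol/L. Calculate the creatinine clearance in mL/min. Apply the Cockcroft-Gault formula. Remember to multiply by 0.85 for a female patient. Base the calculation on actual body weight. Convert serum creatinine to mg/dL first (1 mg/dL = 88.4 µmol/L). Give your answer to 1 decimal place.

SCr = 263 / 88.4 = 2.975 mg/dL
CrCl = (140 − 53) × 104.4 / (72 × 2.975) × 0.85 = 9082.8 / 214.20 × 0.85 ≈ 36.0 mL/min

36.0 mL/min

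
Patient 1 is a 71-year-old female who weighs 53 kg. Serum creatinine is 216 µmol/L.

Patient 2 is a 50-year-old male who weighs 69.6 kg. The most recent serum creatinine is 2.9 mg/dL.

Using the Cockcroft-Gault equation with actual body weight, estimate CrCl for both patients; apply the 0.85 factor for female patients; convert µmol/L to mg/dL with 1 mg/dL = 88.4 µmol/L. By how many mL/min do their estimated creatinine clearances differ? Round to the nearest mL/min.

Patient 1: SCr = 216 / 88.4 = 2.443 mg/dL
Patient 1: CrCl = (140 − 71) × 53 / (72 × 2.443) × 0.85 = 3657.0 / 175.90 × 0.85 ≈ 17.7 mL/min
Patient 2: CrCl = (140 − 50) × 69.6 / (72 × 2.9) = 6264.0 / 208.80 ≈ 30.0 mL/min
|17.7 − 30.0| = 12.3 mL/min

12 mL/min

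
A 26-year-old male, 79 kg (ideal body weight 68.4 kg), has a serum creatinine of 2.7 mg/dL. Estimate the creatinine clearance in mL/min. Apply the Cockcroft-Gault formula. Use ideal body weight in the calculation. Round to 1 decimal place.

CrCl = (140 − 26) × 68.4 / (72 × 2.7) = 7797.6 / 194.40 ≈ 40.1 mL/min

40.1 mL/min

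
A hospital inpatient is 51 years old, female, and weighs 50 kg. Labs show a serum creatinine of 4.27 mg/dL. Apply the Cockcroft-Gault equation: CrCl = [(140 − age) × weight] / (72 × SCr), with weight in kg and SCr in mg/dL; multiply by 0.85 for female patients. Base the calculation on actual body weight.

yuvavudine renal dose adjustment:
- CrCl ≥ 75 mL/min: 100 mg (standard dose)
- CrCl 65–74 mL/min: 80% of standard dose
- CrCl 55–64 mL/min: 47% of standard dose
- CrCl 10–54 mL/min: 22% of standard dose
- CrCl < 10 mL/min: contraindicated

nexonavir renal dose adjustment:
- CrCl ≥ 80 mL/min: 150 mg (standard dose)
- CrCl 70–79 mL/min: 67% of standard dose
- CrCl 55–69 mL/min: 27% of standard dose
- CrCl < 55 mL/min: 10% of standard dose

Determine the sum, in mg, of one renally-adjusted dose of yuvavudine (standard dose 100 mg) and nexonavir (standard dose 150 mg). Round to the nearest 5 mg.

35 mg

CrCl = (140 − 51) × 50 / (72 × 4.27) × 0.85 = 4450.0 / 307.44 × 0.85 ≈ 12.3 mL/min
CrCl ≈ 12 mL/min.
yuvavudine: 10–54 mL/min → 22% of 100 mg = 22 mg.
nexonavir: < 55 mL/min → 10% of 150 mg = 15 mg.
Total = 22 + 15 = 37 mg.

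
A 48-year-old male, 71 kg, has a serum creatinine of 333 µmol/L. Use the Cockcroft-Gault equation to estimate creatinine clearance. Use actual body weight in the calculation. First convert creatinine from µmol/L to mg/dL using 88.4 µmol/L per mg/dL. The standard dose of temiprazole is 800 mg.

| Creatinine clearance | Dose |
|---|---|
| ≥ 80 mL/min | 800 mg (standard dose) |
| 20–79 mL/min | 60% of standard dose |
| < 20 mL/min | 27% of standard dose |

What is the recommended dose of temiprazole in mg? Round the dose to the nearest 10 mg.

480 mg

SCr = 333 / 88.4 = 3.767 mg/dL
CrCl = (140 − 48) × 71 / (72 × 3.767) = 6532.0 / 271.22 ≈ 24.1 mL/min
CrCl ≈ 24 mL/min → bracket 20–79 mL/min.
60% of 800 mg = 480 mg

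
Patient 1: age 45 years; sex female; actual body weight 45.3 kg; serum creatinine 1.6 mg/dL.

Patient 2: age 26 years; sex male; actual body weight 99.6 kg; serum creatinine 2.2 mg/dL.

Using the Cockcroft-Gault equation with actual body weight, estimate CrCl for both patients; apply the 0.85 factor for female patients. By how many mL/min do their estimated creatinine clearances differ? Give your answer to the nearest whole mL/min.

Patient 1: CrCl = (140 − 45) × 45.3 / (72 × 1.6) × 0.85 = 4303.5 / 115.20 × 0.85 ≈ 31.8 mL/min
Patient 2: CrCl = (140 − 26) × 99.6 / (72 × 2.2) = 11354.4 / 158.40 ≈ 71.7 mL/min
|31.8 − 71.7| = 39.9 mL/min

40 mL/min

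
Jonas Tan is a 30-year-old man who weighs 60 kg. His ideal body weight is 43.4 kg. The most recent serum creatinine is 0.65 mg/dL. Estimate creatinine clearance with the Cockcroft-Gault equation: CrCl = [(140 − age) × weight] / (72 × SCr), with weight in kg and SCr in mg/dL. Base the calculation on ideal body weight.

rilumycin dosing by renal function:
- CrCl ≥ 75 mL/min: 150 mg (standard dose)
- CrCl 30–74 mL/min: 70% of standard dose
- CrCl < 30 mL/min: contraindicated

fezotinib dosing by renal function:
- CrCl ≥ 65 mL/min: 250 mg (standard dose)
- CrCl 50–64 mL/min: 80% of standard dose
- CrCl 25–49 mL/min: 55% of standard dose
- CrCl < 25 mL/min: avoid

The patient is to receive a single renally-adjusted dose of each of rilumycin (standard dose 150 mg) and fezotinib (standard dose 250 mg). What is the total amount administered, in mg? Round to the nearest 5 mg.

400 mg

CrCl = (140 − 30) × 43.4 / (72 × 0.65) = 4774.0 / 46.80 ≈ 102.0 mL/min
CrCl ≈ 102 mL/min.
rilumycin: ≥ 75 mL/min → 100% of 150 mg = 150 mg.
fezotinib: ≥ 65 mL/min → 100% of 250 mg = 250 mg.
Total = 150 + 250 = 400 mg.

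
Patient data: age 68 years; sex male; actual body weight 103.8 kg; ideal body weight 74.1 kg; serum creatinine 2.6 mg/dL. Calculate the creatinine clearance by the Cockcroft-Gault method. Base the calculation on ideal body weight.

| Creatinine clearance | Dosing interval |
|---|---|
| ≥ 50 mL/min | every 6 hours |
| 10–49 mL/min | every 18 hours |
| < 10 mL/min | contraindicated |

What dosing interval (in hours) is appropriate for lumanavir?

CrCl = (140 − 68) × 74.1 / (72 × 2.6) = 5335.2 / 187.20 ≈ 28.5 mL/min
CrCl ≈ 28 mL/min → bracket 10–49 mL/min → every 18 hours.

every 18 hours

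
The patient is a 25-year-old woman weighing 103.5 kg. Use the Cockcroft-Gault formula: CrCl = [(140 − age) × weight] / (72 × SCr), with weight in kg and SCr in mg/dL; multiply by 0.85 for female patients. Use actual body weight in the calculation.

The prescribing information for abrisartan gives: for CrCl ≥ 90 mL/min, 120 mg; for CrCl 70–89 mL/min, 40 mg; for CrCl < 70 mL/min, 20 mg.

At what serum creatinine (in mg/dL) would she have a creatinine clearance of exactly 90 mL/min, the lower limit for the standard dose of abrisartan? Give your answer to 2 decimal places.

Standard dose requires CrCl ≥ 90 mL/min.
Set (140 − 25) × 103.5 × 0.85 / (72 × SCr) = 90
SCr = (140 − 25) × 103.5 × 0.85 / (72 × 90) = 1.561 mg/dL

1.56 mg/dL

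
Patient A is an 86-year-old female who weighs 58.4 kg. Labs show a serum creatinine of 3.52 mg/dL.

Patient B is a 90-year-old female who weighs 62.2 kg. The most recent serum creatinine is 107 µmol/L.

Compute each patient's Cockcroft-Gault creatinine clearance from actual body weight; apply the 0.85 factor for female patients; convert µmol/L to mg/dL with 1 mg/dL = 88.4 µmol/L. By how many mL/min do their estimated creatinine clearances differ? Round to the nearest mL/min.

Patient A: CrCl = (140 − 86) × 58.4 / (72 × 3.52) × 0.85 = 3153.6 / 253.44 × 0.85 ≈ 10.6 mL/min
Patient B: SCr = 107 / 88.4 = 1.21 mg/dL
Patient B: CrCl = (140 − 90) × 62.2 / (72 × 1.21) × 0.85 = 3110.0 / 87.12 × 0.85 ≈ 30.3 mL/min
|10.6 − 30.3| = 19.7 mL/min

20 mL/min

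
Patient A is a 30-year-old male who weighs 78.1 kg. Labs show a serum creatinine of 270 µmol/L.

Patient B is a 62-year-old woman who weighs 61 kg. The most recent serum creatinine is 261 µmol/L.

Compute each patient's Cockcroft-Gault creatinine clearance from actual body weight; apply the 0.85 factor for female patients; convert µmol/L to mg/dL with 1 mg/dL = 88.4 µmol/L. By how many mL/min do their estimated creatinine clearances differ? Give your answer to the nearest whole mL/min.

20 mL/min

Patient A: SCr = 270 / 88.4 = 3.054 mg/dL
Patient A: CrCl = (140 − 30) × 78.1 / (72 × 3.054) = 8591.0 / 219.89 ≈ 39.1 mL/min
Patient B: SCr = 261 / 88.4 = 2.952 mg/dL
Patient B: CrCl = (140 − 62) × 61 / (72 × 2.952) × 0.85 = 4758.0 / 212.54 × 0.85 ≈ 19.0 mL/min
|39.1 − 19.0| = 20.1 mL/min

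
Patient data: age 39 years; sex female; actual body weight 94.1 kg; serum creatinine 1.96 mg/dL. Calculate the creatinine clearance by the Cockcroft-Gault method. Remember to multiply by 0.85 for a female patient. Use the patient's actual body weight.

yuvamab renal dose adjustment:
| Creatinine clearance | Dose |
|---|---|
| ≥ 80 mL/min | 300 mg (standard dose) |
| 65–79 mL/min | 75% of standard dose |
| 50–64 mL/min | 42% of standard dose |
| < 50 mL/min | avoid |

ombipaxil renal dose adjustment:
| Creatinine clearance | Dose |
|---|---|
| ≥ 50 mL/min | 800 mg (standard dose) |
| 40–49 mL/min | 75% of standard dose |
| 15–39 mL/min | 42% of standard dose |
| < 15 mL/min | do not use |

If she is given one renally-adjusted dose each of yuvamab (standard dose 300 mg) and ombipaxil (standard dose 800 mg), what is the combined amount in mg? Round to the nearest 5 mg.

925 mg

CrCl = (140 − 39) × 94.1 / (72 × 1.96) × 0.85 = 9504.1 / 141.12 × 0.85 ≈ 57.2 mL/min
CrCl ≈ 57 mL/min.
yuvamab: 50–64 mL/min → 42% of 300 mg = 126 mg.
ombipaxil: ≥ 50 mL/min → 100% of 800 mg = 800 mg.
Total = 126 + 800 = 926 mg.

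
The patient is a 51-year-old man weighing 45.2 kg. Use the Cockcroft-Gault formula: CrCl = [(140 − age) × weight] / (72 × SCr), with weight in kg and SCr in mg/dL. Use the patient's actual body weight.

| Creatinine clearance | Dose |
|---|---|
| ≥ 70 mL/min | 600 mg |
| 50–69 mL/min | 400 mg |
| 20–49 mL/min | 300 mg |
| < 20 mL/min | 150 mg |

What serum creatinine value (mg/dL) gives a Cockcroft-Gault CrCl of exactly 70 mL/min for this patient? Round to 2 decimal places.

0.80 mg/dL

Standard dose requires CrCl ≥ 70 mL/min.
Set (140 − 51) × 45.2 / (72 × SCr) = 70
SCr = (140 − 51) × 45.2 / (72 × 70) = 0.798 mg/dL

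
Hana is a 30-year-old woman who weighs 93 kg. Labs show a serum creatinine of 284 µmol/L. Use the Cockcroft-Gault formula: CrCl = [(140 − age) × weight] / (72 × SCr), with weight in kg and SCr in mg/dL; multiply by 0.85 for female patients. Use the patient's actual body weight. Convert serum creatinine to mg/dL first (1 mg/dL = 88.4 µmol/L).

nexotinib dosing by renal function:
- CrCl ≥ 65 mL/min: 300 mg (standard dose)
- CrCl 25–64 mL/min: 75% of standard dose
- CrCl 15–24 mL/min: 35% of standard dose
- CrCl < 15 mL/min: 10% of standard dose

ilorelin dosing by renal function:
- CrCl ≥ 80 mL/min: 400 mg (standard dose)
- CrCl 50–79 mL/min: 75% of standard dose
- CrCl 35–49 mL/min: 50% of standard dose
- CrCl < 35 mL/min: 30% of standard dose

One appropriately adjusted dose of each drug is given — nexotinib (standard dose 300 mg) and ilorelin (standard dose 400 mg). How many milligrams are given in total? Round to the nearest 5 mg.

SCr = 284 / 88.4 = 3.213 mg/dL
CrCl = (140 − 30) × 93 / (72 × 3.213) × 0.85 = 10230.0 / 231.34 × 0.85 ≈ 37.6 mL/min
CrCl ≈ 38 mL/min.
nexotinib: 25–64 mL/min → 75% of 300 mg = 225 mg.
ilorelin: 35–49 mL/min → 50% of 400 mg = 200 mg.
Total = 225 + 200 = 425 mg.

425 mg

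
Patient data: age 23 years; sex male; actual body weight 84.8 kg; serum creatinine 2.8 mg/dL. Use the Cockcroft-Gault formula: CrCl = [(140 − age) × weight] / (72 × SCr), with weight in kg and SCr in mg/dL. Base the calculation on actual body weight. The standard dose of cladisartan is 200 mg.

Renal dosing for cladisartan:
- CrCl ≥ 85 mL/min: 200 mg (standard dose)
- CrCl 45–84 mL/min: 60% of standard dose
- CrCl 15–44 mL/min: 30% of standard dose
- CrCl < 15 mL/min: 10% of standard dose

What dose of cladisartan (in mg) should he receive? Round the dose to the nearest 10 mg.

CrCl = (140 − 23) × 84.8 / (72 × 2.8) = 9921.6 / 201.60 ≈ 49.2 mL/min
CrCl ≈ 49 mL/min → bracket 45–84 mL/min.
60% of 200 mg = 120 mg

120 mg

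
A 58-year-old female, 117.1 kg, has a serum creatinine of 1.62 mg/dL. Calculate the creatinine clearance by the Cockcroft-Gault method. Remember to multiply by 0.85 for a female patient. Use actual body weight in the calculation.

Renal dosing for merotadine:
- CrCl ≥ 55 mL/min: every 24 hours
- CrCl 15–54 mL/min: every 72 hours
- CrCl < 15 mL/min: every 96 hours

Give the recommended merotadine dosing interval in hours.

every 24 hours

CrCl = (140 − 58) × 117.1 / (72 × 1.62) × 0.85 = 9602.2 / 116.64 × 0.85 ≈ 70.0 mL/min
CrCl ≈ 70 mL/min → bracket ≥ 55 mL/min → every 24 hours.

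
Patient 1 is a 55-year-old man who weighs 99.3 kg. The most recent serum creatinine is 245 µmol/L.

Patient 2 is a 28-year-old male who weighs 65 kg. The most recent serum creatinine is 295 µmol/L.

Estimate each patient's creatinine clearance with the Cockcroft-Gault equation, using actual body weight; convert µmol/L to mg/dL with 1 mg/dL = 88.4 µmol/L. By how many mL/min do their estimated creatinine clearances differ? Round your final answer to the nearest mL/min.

12 mL/min

Patient 1: SCr = 245 / 88.4 = 2.771 mg/dL
Patient 1: CrCl = (140 − 55) × 99.3 / (72 × 2.771) = 8440.5 / 199.51 ≈ 42.3 mL/min
Patient 2: SCr = 295 / 88.4 = 3.337 mg/dL
Patient 2: CrCl = (140 − 28) × 65 / (72 × 3.337) = 7280.0 / 240.26 ≈ 30.3 mL/min
|42.3 − 30.3| = 12.0 mL/min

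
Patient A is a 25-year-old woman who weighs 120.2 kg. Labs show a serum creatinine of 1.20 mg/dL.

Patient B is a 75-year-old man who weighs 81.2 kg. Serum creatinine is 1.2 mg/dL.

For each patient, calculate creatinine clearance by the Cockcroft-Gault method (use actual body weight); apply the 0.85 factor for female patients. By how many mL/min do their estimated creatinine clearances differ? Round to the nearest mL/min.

Patient A: CrCl = (140 − 25) × 120.2 / (72 × 1.2) × 0.85 = 13823.0 / 86.40 × 0.85 ≈ 136.0 mL/min
Patient B: CrCl = (140 − 75) × 81.2 / (72 × 1.2) = 5278.0 / 86.40 ≈ 61.1 mL/min
|136.0 − 61.1| = 74.9 mL/min

75 mL/min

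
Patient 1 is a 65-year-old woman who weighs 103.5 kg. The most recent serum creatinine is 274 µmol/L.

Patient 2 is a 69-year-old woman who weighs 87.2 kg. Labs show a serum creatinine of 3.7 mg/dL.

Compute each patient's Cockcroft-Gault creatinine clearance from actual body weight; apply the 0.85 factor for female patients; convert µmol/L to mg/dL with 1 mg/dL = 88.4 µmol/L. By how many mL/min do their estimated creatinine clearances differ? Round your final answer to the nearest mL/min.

Patient 1: SCr = 274 / 88.4 = 3.1 mg/dL
Patient 1: CrCl = (140 − 65) × 103.5 / (72 × 3.1) × 0.85 = 7762.5 / 223.20 × 0.85 ≈ 29.6 mL/min
Patient 2: CrCl = (140 − 69) × 87.2 / (72 × 3.7) × 0.85 = 6191.2 / 266.40 × 0.85 ≈ 19.8 mL/min
|29.6 − 19.8| = 9.8 mL/min

10 mL/min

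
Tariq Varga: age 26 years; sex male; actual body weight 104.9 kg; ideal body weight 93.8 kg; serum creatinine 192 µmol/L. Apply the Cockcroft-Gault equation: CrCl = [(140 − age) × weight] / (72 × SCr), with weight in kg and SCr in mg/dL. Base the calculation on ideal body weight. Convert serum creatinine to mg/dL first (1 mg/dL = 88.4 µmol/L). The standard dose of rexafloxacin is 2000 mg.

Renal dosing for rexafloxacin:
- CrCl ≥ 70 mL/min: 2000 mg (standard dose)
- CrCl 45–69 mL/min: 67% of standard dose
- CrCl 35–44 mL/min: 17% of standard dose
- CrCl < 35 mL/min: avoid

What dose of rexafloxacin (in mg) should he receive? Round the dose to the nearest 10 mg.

1340 mg

SCr = 192 / 88.4 = 2.172 mg/dL
CrCl = (140 − 26) × 93.8 / (72 × 2.172) = 10693.2 / 156.38 ≈ 68.4 mL/min
CrCl ≈ 68 mL/min → bracket 45–69 mL/min.
67% of 2000 mg = 1340 mg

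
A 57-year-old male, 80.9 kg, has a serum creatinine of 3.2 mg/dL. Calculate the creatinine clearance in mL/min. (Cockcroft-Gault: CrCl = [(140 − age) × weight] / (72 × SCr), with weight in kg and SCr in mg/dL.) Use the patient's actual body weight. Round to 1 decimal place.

CrCl = (140 − 57) × 80.9 / (72 × 3.2) = 6714.7 / 230.40 ≈ 29.1 mL/min

29.1 mL/min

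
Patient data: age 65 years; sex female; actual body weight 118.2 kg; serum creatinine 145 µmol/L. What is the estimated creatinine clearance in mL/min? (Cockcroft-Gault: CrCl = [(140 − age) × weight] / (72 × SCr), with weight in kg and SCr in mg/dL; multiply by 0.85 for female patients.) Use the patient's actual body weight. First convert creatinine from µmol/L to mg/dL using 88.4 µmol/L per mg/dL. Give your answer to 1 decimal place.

63.8 mL/min

SCr = 145 / 88.4 = 1.64 mg/dL
CrCl = (140 − 65) × 118.2 / (72 × 1.64) × 0.85 = 8865.0 / 118.08 × 0.85 ≈ 63.8 mL/min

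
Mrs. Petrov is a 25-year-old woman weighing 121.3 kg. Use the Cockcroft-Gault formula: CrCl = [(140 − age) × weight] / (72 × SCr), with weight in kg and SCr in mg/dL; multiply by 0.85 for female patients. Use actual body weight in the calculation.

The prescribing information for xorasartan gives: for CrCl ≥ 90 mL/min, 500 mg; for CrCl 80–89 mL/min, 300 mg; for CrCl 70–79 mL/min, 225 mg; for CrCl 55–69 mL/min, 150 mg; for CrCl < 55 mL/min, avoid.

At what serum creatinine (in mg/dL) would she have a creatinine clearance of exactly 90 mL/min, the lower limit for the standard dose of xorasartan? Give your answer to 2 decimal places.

Standard dose requires CrCl ≥ 90 mL/min.
Set (140 − 25) × 121.3 × 0.85 / (72 × SCr) = 90
SCr = (140 − 25) × 121.3 × 0.85 / (72 × 90) = 1.830 mg/dL

1.83 mg/dL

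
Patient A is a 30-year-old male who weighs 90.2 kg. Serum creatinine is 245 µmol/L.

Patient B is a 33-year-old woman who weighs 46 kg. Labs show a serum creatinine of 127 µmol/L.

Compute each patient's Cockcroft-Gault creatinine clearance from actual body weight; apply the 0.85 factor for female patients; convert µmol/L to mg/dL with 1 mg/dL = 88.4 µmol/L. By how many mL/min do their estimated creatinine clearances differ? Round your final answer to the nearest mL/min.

9 mL/min

Patient A: SCr = 245 / 88.4 = 2.771 mg/dL
Patient A: CrCl = (140 − 30) × 90.2 / (72 × 2.771) = 9922.0 / 199.51 ≈ 49.7 mL/min
Patient B: SCr = 127 / 88.4 = 1.437 mg/dL
Patient B: CrCl = (140 − 33) × 46 / (72 × 1.437) × 0.85 = 4922.0 / 103.46 × 0.85 ≈ 40.4 mL/min
|49.7 − 40.4| = 9.3 mL/min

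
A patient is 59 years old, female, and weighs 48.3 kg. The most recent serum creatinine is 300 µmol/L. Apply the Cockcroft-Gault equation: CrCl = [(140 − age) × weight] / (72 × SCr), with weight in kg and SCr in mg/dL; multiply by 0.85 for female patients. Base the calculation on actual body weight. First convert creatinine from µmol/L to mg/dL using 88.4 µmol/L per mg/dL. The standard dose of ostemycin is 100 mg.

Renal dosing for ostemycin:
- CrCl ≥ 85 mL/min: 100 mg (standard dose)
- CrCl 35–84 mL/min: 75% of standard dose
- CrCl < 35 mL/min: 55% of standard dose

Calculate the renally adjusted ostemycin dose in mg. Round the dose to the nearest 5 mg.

SCr = 300 / 88.4 = 3.394 mg/dL
CrCl = (140 − 59) × 48.3 / (72 × 3.394) × 0.85 = 3912.3 / 244.37 × 0.85 ≈ 13.6 mL/min
CrCl ≈ 14 mL/min → bracket < 35 mL/min.
55% of 100 mg = 55 mg

55 mg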